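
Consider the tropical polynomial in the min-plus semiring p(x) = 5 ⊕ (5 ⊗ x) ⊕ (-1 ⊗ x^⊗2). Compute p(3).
p(3) = 5

A tropical monomial a ⊗ x^⊗i evaluates to a + i · x. Evaluating each term at x = 3:
  Term 0 contributes 5 + 0 · 3 = 5
  Term 1 contributes 5 + 1 · 3 = 8
  Term 2 contributes -1 + 2 · 3 = 5
p(3) = ⊕ of these = min[5, 8, 5] = 5.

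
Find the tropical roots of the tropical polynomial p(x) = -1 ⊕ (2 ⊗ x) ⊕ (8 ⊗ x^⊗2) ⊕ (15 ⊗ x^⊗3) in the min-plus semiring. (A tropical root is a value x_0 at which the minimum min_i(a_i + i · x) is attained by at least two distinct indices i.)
Roots: {-7, -6, -3}

Each tropical root is a break point of the lower envelope of the lines y = a_i + i · x (there are 4 lines, with slopes 0, 1, ..., 3). Only the lines that attain the minimum somewhere contribute to roots; other lines are dominated. Here the surviving (envelope) indices are i = 3, i = 2, i = 1, i = 0.
Intersections between consecutive envelope lines give the roots: for adjacent envelope indices i < j the intersection is x = (a_i − a_j) / (j − i). Reading off the sorted break points: {-7, -6, -3}.
Verification: at each break x_0, at least two indices attain the minimum of min_i(a_i + i · x_0).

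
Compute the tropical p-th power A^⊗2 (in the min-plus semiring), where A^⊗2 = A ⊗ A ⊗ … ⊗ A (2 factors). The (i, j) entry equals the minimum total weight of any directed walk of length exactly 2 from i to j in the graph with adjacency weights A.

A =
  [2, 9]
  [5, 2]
A^⊗2 =
  [4, 11]
  [7, 4]

Each entry (A^⊗2)_ij equals the minimum over all length-2 walks i = v_0 → v_1 → … → v_2 = j of Σ_t A[v_t][v_{t+1}]. For example, for (i, j) = (0, 1) we minimise over 2 possible intermediate vertex sequences; the minimum is 11, attained along the walk 0 → 0 → 1.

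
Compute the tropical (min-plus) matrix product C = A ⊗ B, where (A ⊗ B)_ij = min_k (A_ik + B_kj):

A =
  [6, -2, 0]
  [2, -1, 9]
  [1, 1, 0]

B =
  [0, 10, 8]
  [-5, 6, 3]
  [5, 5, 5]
A ⊗ B =
  [-7, 4, 1]
  [-6, 5, 2]
  [-4, 5, 4]

Apply the min-plus product entry-by-entry:
  C[0][0] = min over k of (A[0][0] + B[0][0] = 6 + 0 = 6, A[0][1] + B[1][0] = -2 + -5 = -7, A[0][2] + B[2][0] = 0 + 5 = 5) = -7 (attained at k = 1)
  C[0][1] = min over k of (A[0][0] + B[0][1] = 6 + 10 = 16, A[0][1] + B[1][1] = -2 + 6 = 4, A[0][2] + B[2][1] = 0 + 5 = 5) = 4 (attained at k = 1)
  C[0][2] = min over k of (A[0][0] + B[0][2] = 6 + 8 = 14, A[0][1] + B[1][2] = -2 + 3 = 1, A[0][2] + B[2][2] = 0 + 5 = 5) = 1 (attained at k = 1)
  C[1][0] = min over k of (A[1][0] + B[0][0] = 2 + 0 = 2, A[1][1] + B[1][0] = -1 + -5 = -6, A[1][2] + B[2][0] = 9 + 5 = 14) = -6 (attained at k = 1)
  C[1][1] = min over k of (A[1][0] + B[0][1] = 2 + 10 = 12, A[1][1] + B[1][1] = -1 + 6 = 5, A[1][2] + B[2][1] = 9 + 5 = 14) = 5 (attained at k = 1)
  C[1][2] = min over k of (A[1][0] + B[0][2] = 2 + 8 = 10, A[1][1] + B[1][2] = -1 + 3 = 2, A[1][2] + B[2][2] = 9 + 5 = 14) = 2 (attained at k = 1)
  C[2][0] = min over k of (A[2][0] + B[0][0] = 1 + 0 = 1, A[2][1] + B[1][0] = 1 + -5 = -4, A[2][2] + B[2][0] = 0 + 5 = 5) = -4 (attained at k = 1)
  C[2][1] = min over k of (A[2][0] + B[0][1] = 1 + 10 = 11, A[2][1] + B[1][1] = 1 + 6 = 7, A[2][2] + B[2][1] = 0 + 5 = 5) = 5 (attained at k = 2)
  C[2][2] = min over k of (A[2][0] + B[0][2] = 1 + 8 = 9, A[2][1] + B[1][2] = 1 + 3 = 4, A[2][2] + B[2][2] = 0 + 5 = 5) = 4 (attained at k = 1)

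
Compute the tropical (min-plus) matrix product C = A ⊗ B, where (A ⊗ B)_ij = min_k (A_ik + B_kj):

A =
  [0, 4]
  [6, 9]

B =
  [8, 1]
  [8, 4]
A ⊗ B =
  [8, 1]
  [14, 7]

Apply the min-plus product entry-by-entry:
  C[0][0] = min over k of (A[0][0] + B[0][0] = 0 + 8 = 8, A[0][1] + B[1][0] = 4 + 8 = 12) = 8 (attained at k = 0)
  C[0][1] = min over k of (A[0][0] + B[0][1] = 0 + 1 = 1, A[0][1] + B[1][1] = 4 + 4 = 8) = 1 (attained at k = 0)
  C[1][0] = min over k of (A[1][0] + B[0][0] = 6 + 8 = 14, A[1][1] + B[1][0] = 9 + 8 = 17) = 14 (attained at k = 0)
  C[1][1] = min over k of (A[1][0] + B[0][1] = 6 + 1 = 7, A[1][1] + B[1][1] = 9 + 4 = 13) = 7 (attained at k = 0)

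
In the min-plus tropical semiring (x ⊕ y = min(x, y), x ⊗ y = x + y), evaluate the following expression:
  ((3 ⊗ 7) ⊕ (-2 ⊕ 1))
((3 ⊗ 7) ⊕ (-2 ⊕ 1)) = -2

Expand innermost to outermost. Recall ⊕ takes the minimum of its arguments and ⊗ takes their sum. Working out the expression ((3 ⊗ 7) ⊕ (-2 ⊕ 1)) gives -2.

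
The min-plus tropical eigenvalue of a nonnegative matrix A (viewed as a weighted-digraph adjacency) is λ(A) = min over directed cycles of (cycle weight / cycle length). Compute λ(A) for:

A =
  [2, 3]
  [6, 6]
λ(A) = 2

Enumerate directed cycles and compute their means (weight / length). Sample:
  cycle 0 → 0: weight = 2, length = 1, mean = 2/1 ≈ 2.000
  cycle 1 → 1: weight = 6, length = 1, mean = 6/1 ≈ 6.000
  cycle 0 → 1 → 0: weight = 9, length = 2, mean = 9/2 ≈ 4.500
  cycle 1 → 0 → 1: weight = 9, length = 2, mean = 9/2 ≈ 4.500
Minimum mean = 2.000, attained e.g. along the cycle 0 → 0 with weight 2 and length 1. So λ(A) = 2/1 = 2.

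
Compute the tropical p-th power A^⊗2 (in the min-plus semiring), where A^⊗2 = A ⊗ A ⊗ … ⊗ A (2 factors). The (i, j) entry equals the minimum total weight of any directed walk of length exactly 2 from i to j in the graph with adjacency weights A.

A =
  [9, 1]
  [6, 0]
A^⊗2 =
  [7, 1]
  [6, 0]

Each entry (A^⊗2)_ij equals the minimum over all length-2 walks i = v_0 → v_1 → … → v_2 = j of Σ_t A[v_t][v_{t+1}]. For example, for (i, j) = (0, 1) we minimise over 2 possible intermediate vertex sequences; the minimum is 1, attained along the walk 0 → 1 → 1.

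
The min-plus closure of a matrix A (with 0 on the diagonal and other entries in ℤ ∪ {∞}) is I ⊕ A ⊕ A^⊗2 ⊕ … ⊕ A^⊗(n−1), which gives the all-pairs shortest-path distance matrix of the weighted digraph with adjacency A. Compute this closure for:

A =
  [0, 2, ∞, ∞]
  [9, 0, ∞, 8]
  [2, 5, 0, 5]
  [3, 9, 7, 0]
Closure =
  [0, 2, 17, 10]
  [9, 0, 15, 8]
  [2, 4, 0, 5]
  [3, 5, 7, 0]

This is the Floyd-Warshall all-pairs shortest-path computation. For each intermediate vertex k = 0, 1, …, 3, update dist[i][j] ← min(dist[i][j], dist[i][k] + dist[k][j]). The final matrix gives, for each (i, j), the minimum total weight of any directed path from i to j (possibly empty when i = j).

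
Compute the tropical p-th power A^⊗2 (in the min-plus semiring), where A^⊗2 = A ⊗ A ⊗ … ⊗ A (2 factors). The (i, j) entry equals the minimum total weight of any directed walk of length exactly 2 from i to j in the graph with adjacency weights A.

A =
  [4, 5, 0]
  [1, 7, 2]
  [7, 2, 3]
A^⊗2 =
  [6, 2, 3]
  [5, 4, 1]
  [3, 5, 4]

Each entry (A^⊗2)_ij equals the minimum over all length-2 walks i = v_0 → v_1 → … → v_2 = j of Σ_t A[v_t][v_{t+1}]. For example, for (i, j) = (0, 2) we minimise over 3 possible intermediate vertex sequences; the minimum is 3, attained along the walk 0 → 2 → 2.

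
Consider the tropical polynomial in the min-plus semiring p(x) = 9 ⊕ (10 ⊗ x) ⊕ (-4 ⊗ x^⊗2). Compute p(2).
p(2) = 0

A tropical monomial a ⊗ x^⊗i evaluates to a + i · x. Evaluating each term at x = 2:
  Term 0 contributes 9 + 0 · 2 = 9
  Term 1 contributes 10 + 1 · 2 = 12
  Term 2 contributes -4 + 2 · 2 = 0
p(2) = ⊕ of these = min[9, 12, 0] = 0.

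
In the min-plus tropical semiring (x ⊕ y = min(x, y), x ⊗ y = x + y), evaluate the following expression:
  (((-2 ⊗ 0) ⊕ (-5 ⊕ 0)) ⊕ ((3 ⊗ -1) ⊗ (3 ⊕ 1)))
(((-2 ⊗ 0) ⊕ (-5 ⊕ 0)) ⊕ ((3 ⊗ -1) ⊗ (3 ⊕ 1))) = -5

Expand innermost to outermost. Recall ⊕ takes the minimum of its arguments and ⊗ takes their sum. Working out the expression (((-2 ⊗ 0) ⊕ (-5 ⊕ 0)) ⊕ ((3 ⊗ -1) ⊗ (3 ⊕ 1))) gives -5.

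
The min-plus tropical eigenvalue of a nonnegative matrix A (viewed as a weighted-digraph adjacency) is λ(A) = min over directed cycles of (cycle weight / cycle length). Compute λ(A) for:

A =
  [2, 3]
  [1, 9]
λ(A) = 2

Enumerate directed cycles and compute their means (weight / length). Sample:
  cycle 0 → 0: weight = 2, length = 1, mean = 2/1 ≈ 2.000
  cycle 1 → 1: weight = 9, length = 1, mean = 9/1 ≈ 9.000
  cycle 0 → 1 → 0: weight = 4, length = 2, mean = 4/2 ≈ 2.000
  cycle 1 → 0 → 1: weight = 4, length = 2, mean = 4/2 ≈ 2.000
Minimum mean = 2.000, attained e.g. along the cycle 0 → 0 with weight 2 and length 1. So λ(A) = 2/1 = 2.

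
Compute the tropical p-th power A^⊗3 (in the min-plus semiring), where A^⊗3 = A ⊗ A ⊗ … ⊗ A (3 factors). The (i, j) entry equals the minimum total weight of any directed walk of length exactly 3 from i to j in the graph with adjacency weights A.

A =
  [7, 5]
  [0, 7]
A^⊗3 =
  [12, 10]
  [5, 12]

Each entry (A^⊗3)_ij equals the minimum over all length-3 walks i = v_0 → v_1 → … → v_3 = j of Σ_t A[v_t][v_{t+1}]. For example, for (i, j) = (0, 1) we minimise over 4 possible intermediate vertex sequences; the minimum is 10, attained along the walk 0 → 1 → 0 → 1.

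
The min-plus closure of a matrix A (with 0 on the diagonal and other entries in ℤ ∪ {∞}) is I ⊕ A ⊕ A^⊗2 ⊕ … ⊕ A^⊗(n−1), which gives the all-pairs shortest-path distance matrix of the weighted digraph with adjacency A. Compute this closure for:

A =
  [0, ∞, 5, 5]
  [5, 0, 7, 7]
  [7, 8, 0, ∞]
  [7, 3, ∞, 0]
Closure =
  [0, 8, 5, 5]
  [5, 0, 7, 7]
  [7, 8, 0, 12]
  [7, 3, 10, 0]

This is the Floyd-Warshall all-pairs shortest-path computation. For each intermediate vertex k = 0, 1, …, 3, update dist[i][j] ← min(dist[i][j], dist[i][k] + dist[k][j]). The final matrix gives, for each (i, j), the minimum total weight of any directed path from i to j (possibly empty when i = j).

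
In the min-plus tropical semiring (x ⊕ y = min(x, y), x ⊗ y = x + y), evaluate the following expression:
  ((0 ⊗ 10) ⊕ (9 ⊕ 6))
((0 ⊗ 10) ⊕ (9 ⊕ 6)) = 6

Expand innermost to outermost. Recall ⊕ takes the minimum of its arguments and ⊗ takes their sum. Working out the expression ((0 ⊗ 10) ⊕ (9 ⊕ 6)) gives 6.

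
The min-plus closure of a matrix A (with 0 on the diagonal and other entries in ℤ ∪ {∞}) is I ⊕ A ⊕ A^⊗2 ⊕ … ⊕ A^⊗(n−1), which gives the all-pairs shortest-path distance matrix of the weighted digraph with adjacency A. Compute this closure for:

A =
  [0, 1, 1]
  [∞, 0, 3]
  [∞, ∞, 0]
Closure =
  [0, 1, 1]
  [∞, 0, 3]
  [∞, ∞, 0]

This is the Floyd-Warshall all-pairs shortest-path computation. For each intermediate vertex k = 0, 1, …, 2, update dist[i][j] ← min(dist[i][j], dist[i][k] + dist[k][j]). The final matrix gives, for each (i, j), the minimum total weight of any directed path from i to j (possibly empty when i = j).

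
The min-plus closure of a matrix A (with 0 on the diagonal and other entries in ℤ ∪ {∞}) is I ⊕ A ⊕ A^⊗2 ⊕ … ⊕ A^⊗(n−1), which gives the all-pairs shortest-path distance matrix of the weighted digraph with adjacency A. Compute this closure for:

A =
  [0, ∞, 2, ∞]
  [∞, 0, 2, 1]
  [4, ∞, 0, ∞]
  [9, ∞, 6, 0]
Closure =
  [0, ∞, 2, ∞]
  [6, 0, 2, 1]
  [4, ∞, 0, ∞]
  [9, ∞, 6, 0]

This is the Floyd-Warshall all-pairs shortest-path computation. For each intermediate vertex k = 0, 1, …, 3, update dist[i][j] ← min(dist[i][j], dist[i][k] + dist[k][j]). The final matrix gives, for each (i, j), the minimum total weight of any directed path from i to j (possibly empty when i = j).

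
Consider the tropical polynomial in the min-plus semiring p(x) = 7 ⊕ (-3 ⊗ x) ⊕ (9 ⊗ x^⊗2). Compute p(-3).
p(-3) = -6

A tropical monomial a ⊗ x^⊗i evaluates to a + i · x. Evaluating each term at x = -3:
  Term 0 contributes 7 + 0 · -3 = 7
  Term 1 contributes -3 + 1 · -3 = -6
  Term 2 contributes 9 + 2 · -3 = 3
p(-3) = ⊕ of these = min[7, -6, 3] = -6.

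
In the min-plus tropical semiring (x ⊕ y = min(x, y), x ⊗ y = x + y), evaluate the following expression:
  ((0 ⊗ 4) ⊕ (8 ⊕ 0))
((0 ⊗ 4) ⊕ (8 ⊕ 0)) = 0

Expand innermost to outermost. Recall ⊕ takes the minimum of its arguments and ⊗ takes their sum. Working out the expression ((0 ⊗ 4) ⊕ (8 ⊕ 0)) gives 0.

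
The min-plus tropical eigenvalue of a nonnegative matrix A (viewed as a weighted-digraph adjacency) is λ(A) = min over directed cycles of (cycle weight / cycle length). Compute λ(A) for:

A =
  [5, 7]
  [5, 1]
λ(A) = 1

Enumerate directed cycles and compute their means (weight / length). Sample:
  cycle 0 → 0: weight = 5, length = 1, mean = 5/1 ≈ 5.000
  cycle 1 → 1: weight = 1, length = 1, mean = 1/1 ≈ 1.000
  cycle 0 → 1 → 0: weight = 12, length = 2, mean = 12/2 ≈ 6.000
  cycle 1 → 0 → 1: weight = 12, length = 2, mean = 12/2 ≈ 6.000
Minimum mean = 1.000, attained e.g. along the cycle 1 → 1 with weight 1 and length 1. So λ(A) = 1/1 = 1.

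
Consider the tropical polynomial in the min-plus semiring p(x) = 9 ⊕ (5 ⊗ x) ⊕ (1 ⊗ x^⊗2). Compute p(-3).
p(-3) = -5

A tropical monomial a ⊗ x^⊗i evaluates to a + i · x. Evaluating each term at x = -3:
  Term 0 contributes 9 + 0 · -3 = 9
  Term 1 contributes 5 + 1 · -3 = 2
  Term 2 contributes 1 + 2 · -3 = -5
p(-3) = ⊕ of these = min[9, 2, -5] = -5.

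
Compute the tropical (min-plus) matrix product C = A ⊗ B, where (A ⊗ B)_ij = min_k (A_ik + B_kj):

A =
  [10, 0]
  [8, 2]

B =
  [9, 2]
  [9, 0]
A ⊗ B =
  [9, 0]
  [11, 2]

Apply the min-plus product entry-by-entry:
  C[0][0] = min over k of (A[0][0] + B[0][0] = 10 + 9 = 19, A[0][1] + B[1][0] = 0 + 9 = 9) = 9 (attained at k = 1)
  C[0][1] = min over k of (A[0][0] + B[0][1] = 10 + 2 = 12, A[0][1] + B[1][1] = 0 + 0 = 0) = 0 (attained at k = 1)
  C[1][0] = min over k of (A[1][0] + B[0][0] = 8 + 9 = 17, A[1][1] + B[1][0] = 2 + 9 = 11) = 11 (attained at k = 1)
  C[1][1] = min over k of (A[1][0] + B[0][1] = 8 + 2 = 10, A[1][1] + B[1][1] = 2 + 0 = 2) = 2 (attained at k = 1)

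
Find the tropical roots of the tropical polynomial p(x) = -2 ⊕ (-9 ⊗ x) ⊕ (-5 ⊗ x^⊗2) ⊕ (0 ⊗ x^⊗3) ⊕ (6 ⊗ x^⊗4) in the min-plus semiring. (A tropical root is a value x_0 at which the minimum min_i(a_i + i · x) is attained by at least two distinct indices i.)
Roots: {-6, -5, -4, 7}

Each tropical root is a break point of the lower envelope of the lines y = a_i + i · x (there are 5 lines, with slopes 0, 1, ..., 4). Only the lines that attain the minimum somewhere contribute to roots; other lines are dominated. Here the surviving (envelope) indices are i = 4, i = 3, i = 2, i = 1, i = 0.
Intersections between consecutive envelope lines give the roots: for adjacent envelope indices i < j the intersection is x = (a_i − a_j) / (j − i). Reading off the sorted break points: {-6, -5, -4, 7}.
Verification: at each break x_0, at least two indices attain the minimum of min_i(a_i + i · x_0).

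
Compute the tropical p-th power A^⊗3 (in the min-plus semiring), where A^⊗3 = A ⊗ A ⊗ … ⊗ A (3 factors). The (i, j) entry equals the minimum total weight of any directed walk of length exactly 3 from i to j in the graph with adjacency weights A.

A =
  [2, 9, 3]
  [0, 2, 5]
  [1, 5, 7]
A^⊗3 =
  [6, 10, 7]
  [4, 6, 5]
  [5, 9, 6]

Each entry (A^⊗3)_ij equals the minimum over all length-3 walks i = v_0 → v_1 → … → v_3 = j of Σ_t A[v_t][v_{t+1}]. For example, for (i, j) = (0, 2) we minimise over 9 possible intermediate vertex sequences; the minimum is 7, attained along the walk 0 → 0 → 0 → 2.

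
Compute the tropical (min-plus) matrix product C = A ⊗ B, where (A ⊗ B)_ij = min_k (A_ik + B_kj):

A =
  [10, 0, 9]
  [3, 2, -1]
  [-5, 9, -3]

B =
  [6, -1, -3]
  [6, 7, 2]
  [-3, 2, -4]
A ⊗ B =
  [6, 7, 2]
  [-4, 1, -5]
  [-6, -6, -8]

Apply the min-plus product entry-by-entry:
  C[0][0] = min over k of (A[0][0] + B[0][0] = 10 + 6 = 16, A[0][1] + B[1][0] = 0 + 6 = 6, A[0][2] + B[2][0] = 9 + -3 = 6) = 6 (attained at k = 1)
  C[0][1] = min over k of (A[0][0] + B[0][1] = 10 + -1 = 9, A[0][1] + B[1][1] = 0 + 7 = 7, A[0][2] + B[2][1] = 9 + 2 = 11) = 7 (attained at k = 1)
  C[0][2] = min over k of (A[0][0] + B[0][2] = 10 + -3 = 7, A[0][1] + B[1][2] = 0 + 2 = 2, A[0][2] + B[2][2] = 9 + -4 = 5) = 2 (attained at k = 1)
  C[1][0] = min over k of (A[1][0] + B[0][0] = 3 + 6 = 9, A[1][1] + B[1][0] = 2 + 6 = 8, A[1][2] + B[2][0] = -1 + -3 = -4) = -4 (attained at k = 2)
  C[1][1] = min over k of (A[1][0] + B[0][1] = 3 + -1 = 2, A[1][1] + B[1][1] = 2 + 7 = 9, A[1][2] + B[2][1] = -1 + 2 = 1) = 1 (attained at k = 2)
  C[1][2] = min over k of (A[1][0] + B[0][2] = 3 + -3 = 0, A[1][1] + B[1][2] = 2 + 2 = 4, A[1][2] + B[2][2] = -1 + -4 = -5) = -5 (attained at k = 2)
  C[2][0] = min over k of (A[2][0] + B[0][0] = -5 + 6 = 1, A[2][1] + B[1][0] = 9 + 6 = 15, A[2][2] + B[2][0] = -3 + -3 = -6) = -6 (attained at k = 2)
  C[2][1] = min over k of (A[2][0] + B[0][1] = -5 + -1 = -6, A[2][1] + B[1][1] = 9 + 7 = 16, A[2][2] + B[2][1] = -3 + 2 = -1) = -6 (attained at k = 0)
  C[2][2] = min over k of (A[2][0] + B[0][2] = -5 + -3 = -8, A[2][1] + B[1][2] = 9 + 2 = 11, A[2][2] + B[2][2] = -3 + -4 = -7) = -8 (attained at k = 0)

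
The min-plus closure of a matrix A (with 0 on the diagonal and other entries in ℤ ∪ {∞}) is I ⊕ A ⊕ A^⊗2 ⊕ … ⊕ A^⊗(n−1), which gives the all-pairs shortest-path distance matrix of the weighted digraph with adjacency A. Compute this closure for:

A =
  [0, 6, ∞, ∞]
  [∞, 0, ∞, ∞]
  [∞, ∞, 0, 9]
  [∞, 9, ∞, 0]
Closure =
  [0, 6, ∞, ∞]
  [∞, 0, ∞, ∞]
  [∞, 18, 0, 9]
  [∞, 9, ∞, 0]

This is the Floyd-Warshall all-pairs shortest-path computation. For each intermediate vertex k = 0, 1, …, 3, update dist[i][j] ← min(dist[i][j], dist[i][k] + dist[k][j]). The final matrix gives, for each (i, j), the minimum total weight of any directed path from i to j (possibly empty when i = j).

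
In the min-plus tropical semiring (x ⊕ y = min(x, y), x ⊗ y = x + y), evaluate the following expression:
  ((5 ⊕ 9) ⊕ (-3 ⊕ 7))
((5 ⊕ 9) ⊕ (-3 ⊕ 7)) = -3

Expand innermost to outermost. Recall ⊕ takes the minimum of its arguments and ⊗ takes their sum. Working out the expression ((5 ⊕ 9) ⊕ (-3 ⊕ 7)) gives -3.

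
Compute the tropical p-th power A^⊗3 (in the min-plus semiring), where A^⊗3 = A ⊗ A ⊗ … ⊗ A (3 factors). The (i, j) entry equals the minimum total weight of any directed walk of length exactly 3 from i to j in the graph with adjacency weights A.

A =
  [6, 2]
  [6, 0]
A^⊗3 =
  [8, 2]
  [6, 0]

Each entry (A^⊗3)_ij equals the minimum over all length-3 walks i = v_0 → v_1 → … → v_3 = j of Σ_t A[v_t][v_{t+1}]. For example, for (i, j) = (0, 1) we minimise over 4 possible intermediate vertex sequences; the minimum is 2, attained along the walk 0 → 1 → 1 → 1.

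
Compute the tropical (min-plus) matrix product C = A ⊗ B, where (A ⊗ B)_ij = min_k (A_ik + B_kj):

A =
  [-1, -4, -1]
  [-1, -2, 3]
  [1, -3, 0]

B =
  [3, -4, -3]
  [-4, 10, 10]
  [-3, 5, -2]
A ⊗ B =
  [-8, -5, -4]
  [-6, -5, -4]
  [-7, -3, -2]

Apply the min-plus product entry-by-entry:
  C[0][0] = min over k of (A[0][0] + B[0][0] = -1 + 3 = 2, A[0][1] + B[1][0] = -4 + -4 = -8, A[0][2] + B[2][0] = -1 + -3 = -4) = -8 (attained at k = 1)
  C[0][1] = min over k of (A[0][0] + B[0][1] = -1 + -4 = -5, A[0][1] + B[1][1] = -4 + 10 = 6, A[0][2] + B[2][1] = -1 + 5 = 4) = -5 (attained at k = 0)
  C[0][2] = min over k of (A[0][0] + B[0][2] = -1 + -3 = -4, A[0][1] + B[1][2] = -4 + 10 = 6, A[0][2] + B[2][2] = -1 + -2 = -3) = -4 (attained at k = 0)
  C[1][0] = min over k of (A[1][0] + B[0][0] = -1 + 3 = 2, A[1][1] + B[1][0] = -2 + -4 = -6, A[1][2] + B[2][0] = 3 + -3 = 0) = -6 (attained at k = 1)
  C[1][1] = min over k of (A[1][0] + B[0][1] = -1 + -4 = -5, A[1][1] + B[1][1] = -2 + 10 = 8, A[1][2] + B[2][1] = 3 + 5 = 8) = -5 (attained at k = 0)
  C[1][2] = min over k of (A[1][0] + B[0][2] = -1 + -3 = -4, A[1][1] + B[1][2] = -2 + 10 = 8, A[1][2] + B[2][2] = 3 + -2 = 1) = -4 (attained at k = 0)
  C[2][0] = min over k of (A[2][0] + B[0][0] = 1 + 3 = 4, A[2][1] + B[1][0] = -3 + -4 = -7, A[2][2] + B[2][0] = 0 + -3 = -3) = -7 (attained at k = 1)
  C[2][1] = min over k of (A[2][0] + B[0][1] = 1 + -4 = -3, A[2][1] + B[1][1] = -3 + 10 = 7, A[2][2] + B[2][1] = 0 + 5 = 5) = -3 (attained at k = 0)
  C[2][2] = min over k of (A[2][0] + B[0][2] = 1 + -3 = -2, A[2][1] + B[1][2] = -3 + 10 = 7, A[2][2] + B[2][2] = 0 + -2 = -2) = -2 (attained at k = 0)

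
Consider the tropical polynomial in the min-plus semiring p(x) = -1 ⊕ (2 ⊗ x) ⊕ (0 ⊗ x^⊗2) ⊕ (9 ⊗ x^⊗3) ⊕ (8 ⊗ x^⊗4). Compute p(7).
p(7) = -1

A tropical monomial a ⊗ x^⊗i evaluates to a + i · x. Evaluating each term at x = 7:
  Term 0 contributes -1 + 0 · 7 = -1
  Term 1 contributes 2 + 1 · 7 = 9
  Term 2 contributes 0 + 2 · 7 = 14
  Term 3 contributes 9 + 3 · 7 = 30
  Term 4 contributes 8 + 4 · 7 = 36
p(7) = ⊕ of these = min[-1, 9, 14, 30, 36] = -1.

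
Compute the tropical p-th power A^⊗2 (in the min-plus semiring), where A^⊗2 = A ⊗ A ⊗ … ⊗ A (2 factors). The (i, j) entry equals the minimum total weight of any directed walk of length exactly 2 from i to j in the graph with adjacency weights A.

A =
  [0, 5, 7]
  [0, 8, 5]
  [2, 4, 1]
A^⊗2 =
  [0, 5, 7]
  [0, 5, 6]
  [2, 5, 2]

Each entry (A^⊗2)_ij equals the minimum over all length-2 walks i = v_0 → v_1 → … → v_2 = j of Σ_t A[v_t][v_{t+1}]. For example, for (i, j) = (0, 2) we minimise over 3 possible intermediate vertex sequences; the minimum is 7, attained along the walk 0 → 0 → 2.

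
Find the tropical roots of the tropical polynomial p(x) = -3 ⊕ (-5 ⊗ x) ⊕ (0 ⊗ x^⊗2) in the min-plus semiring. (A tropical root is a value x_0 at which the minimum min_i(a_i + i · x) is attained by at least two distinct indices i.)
Roots: {-5, 2}

Each tropical root is a break point of the lower envelope of the lines y = a_i + i · x (there are 3 lines, with slopes 0, 1, ..., 2). Only the lines that attain the minimum somewhere contribute to roots; other lines are dominated. Here the surviving (envelope) indices are i = 2, i = 1, i = 0.
Intersections between consecutive envelope lines give the roots: for adjacent envelope indices i < j the intersection is x = (a_i − a_j) / (j − i). Reading off the sorted break points: {-5, 2}.
Verification: at each break x_0, at least two indices attain the minimum of min_i(a_i + i · x_0).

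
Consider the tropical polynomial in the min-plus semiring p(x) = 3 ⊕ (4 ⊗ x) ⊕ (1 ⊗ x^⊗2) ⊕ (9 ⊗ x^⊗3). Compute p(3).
p(3) = 3

A tropical monomial a ⊗ x^⊗i evaluates to a + i · x. Evaluating each term at x = 3:
  Term 0 contributes 3 + 0 · 3 = 3
  Term 1 contributes 4 + 1 · 3 = 7
  Term 2 contributes 1 + 2 · 3 = 7
  Term 3 contributes 9 + 3 · 3 = 18
p(3) = ⊕ of these = min[3, 7, 7, 18] = 3.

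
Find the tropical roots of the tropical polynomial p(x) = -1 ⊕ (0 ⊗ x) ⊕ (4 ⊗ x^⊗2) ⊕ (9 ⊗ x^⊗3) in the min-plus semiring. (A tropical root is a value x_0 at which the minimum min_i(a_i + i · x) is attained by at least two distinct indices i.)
Roots: {-5, -4, -1}

Each tropical root is a break point of the lower envelope of the lines y = a_i + i · x (there are 4 lines, with slopes 0, 1, ..., 3). Only the lines that attain the minimum somewhere contribute to roots; other lines are dominated. Here the surviving (envelope) indices are i = 3, i = 2, i = 1, i = 0.
Intersections between consecutive envelope lines give the roots: for adjacent envelope indices i < j the intersection is x = (a_i − a_j) / (j − i). Reading off the sorted break points: {-5, -4, -1}.
Verification: at each break x_0, at least two indices attain the minimum of min_i(a_i + i · x_0).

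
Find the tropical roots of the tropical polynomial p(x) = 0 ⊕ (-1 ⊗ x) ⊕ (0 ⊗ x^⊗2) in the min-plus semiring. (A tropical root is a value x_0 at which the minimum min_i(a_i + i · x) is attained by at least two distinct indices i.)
Roots: {-1, 1}

Each tropical root is a break point of the lower envelope of the lines y = a_i + i · x (there are 3 lines, with slopes 0, 1, ..., 2). Only the lines that attain the minimum somewhere contribute to roots; other lines are dominated. Here the surviving (envelope) indices are i = 2, i = 1, i = 0.
Intersections between consecutive envelope lines give the roots: for adjacent envelope indices i < j the intersection is x = (a_i − a_j) / (j − i). Reading off the sorted break points: {-1, 1}.
Verification: at each break x_0, at least two indices attain the minimum of min_i(a_i + i · x_0).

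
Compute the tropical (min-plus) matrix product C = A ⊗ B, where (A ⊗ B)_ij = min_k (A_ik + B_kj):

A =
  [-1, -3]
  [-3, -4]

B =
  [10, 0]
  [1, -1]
A ⊗ B =
  [-2, -4]
  [-3, -5]

Apply the min-plus product entry-by-entry:
  C[0][0] = min over k of (A[0][0] + B[0][0] = -1 + 10 = 9, A[0][1] + B[1][0] = -3 + 1 = -2) = -2 (attained at k = 1)
  C[0][1] = min over k of (A[0][0] + B[0][1] = -1 + 0 = -1, A[0][1] + B[1][1] = -3 + -1 = -4) = -4 (attained at k = 1)
  C[1][0] = min over k of (A[1][0] + B[0][0] = -3 + 10 = 7, A[1][1] + B[1][0] = -4 + 1 = -3) = -3 (attained at k = 1)
  C[1][1] = min over k of (A[1][0] + B[0][1] = -3 + 0 = -3, A[1][1] + B[1][1] = -4 + -1 = -5) = -5 (attained at k = 1)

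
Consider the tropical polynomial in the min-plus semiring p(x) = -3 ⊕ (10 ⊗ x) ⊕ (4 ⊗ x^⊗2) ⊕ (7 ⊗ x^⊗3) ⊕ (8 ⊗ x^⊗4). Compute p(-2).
p(-2) = -3

A tropical monomial a ⊗ x^⊗i evaluates to a + i · x. Evaluating each term at x = -2:
  Term 0 contributes -3 + 0 · -2 = -3
  Term 1 contributes 10 + 1 · -2 = 8
  Term 2 contributes 4 + 2 · -2 = 0
  Term 3 contributes 7 + 3 · -2 = 1
  Term 4 contributes 8 + 4 · -2 = 0
p(-2) = ⊕ of these = min[-3, 8, 0, 1, 0] = -3.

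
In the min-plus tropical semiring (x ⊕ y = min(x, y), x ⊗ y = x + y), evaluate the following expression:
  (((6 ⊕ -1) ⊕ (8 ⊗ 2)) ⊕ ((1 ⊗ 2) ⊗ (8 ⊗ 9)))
(((6 ⊕ -1) ⊕ (8 ⊗ 2)) ⊕ ((1 ⊗ 2) ⊗ (8 ⊗ 9))) = -1

Expand innermost to outermost. Recall ⊕ takes the minimum of its arguments and ⊗ takes their sum. Working out the expression (((6 ⊕ -1) ⊕ (8 ⊗ 2)) ⊕ ((1 ⊗ 2) ⊗ (8 ⊗ 9))) gives -1.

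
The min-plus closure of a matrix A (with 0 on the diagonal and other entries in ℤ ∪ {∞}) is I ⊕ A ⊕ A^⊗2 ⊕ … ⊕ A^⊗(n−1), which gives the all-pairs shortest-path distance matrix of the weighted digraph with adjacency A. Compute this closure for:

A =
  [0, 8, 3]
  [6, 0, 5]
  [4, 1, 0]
Closure =
  [0, 4, 3]
  [6, 0, 5]
  [4, 1, 0]

This is the Floyd-Warshall all-pairs shortest-path computation. For each intermediate vertex k = 0, 1, …, 2, update dist[i][j] ← min(dist[i][j], dist[i][k] + dist[k][j]). The final matrix gives, for each (i, j), the minimum total weight of any directed path from i to j (possibly empty when i = j).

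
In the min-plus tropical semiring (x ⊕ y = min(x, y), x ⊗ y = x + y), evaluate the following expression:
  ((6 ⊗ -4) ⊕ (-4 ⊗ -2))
((6 ⊗ -4) ⊕ (-4 ⊗ -2)) = -6

Expand innermost to outermost. Recall ⊕ takes the minimum of its arguments and ⊗ takes their sum. Working out the expression ((6 ⊗ -4) ⊕ (-4 ⊗ -2)) gives -6.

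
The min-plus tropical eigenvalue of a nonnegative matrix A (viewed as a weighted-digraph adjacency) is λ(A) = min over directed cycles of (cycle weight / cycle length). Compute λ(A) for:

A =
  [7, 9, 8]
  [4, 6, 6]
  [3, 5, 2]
λ(A) = 2

Enumerate directed cycles and compute their means (weight / length). Sample:
  cycle 0 → 0: weight = 7, length = 1, mean = 7/1 ≈ 7.000
  cycle 1 → 1: weight = 6, length = 1, mean = 6/1 ≈ 6.000
  cycle 2 → 2: weight = 2, length = 1, mean = 2/1 ≈ 2.000
  cycle 0 → 1 → 0: weight = 13, length = 2, mean = 13/2 ≈ 6.500
  cycle 0 → 2 → 0: weight = 11, length = 2, mean = 11/2 ≈ 5.500
  cycle 1 → 0 → 1: weight = 13, length = 2, mean = 13/2 ≈ 6.500
Minimum mean = 2.000, attained e.g. along the cycle 2 → 2 with weight 2 and length 1. So λ(A) = 2/1 = 2.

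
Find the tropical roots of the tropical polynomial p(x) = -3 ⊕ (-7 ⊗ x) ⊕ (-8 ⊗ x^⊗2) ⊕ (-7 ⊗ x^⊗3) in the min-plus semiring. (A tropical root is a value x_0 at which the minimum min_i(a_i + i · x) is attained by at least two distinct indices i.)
Roots: {-1, 1, 4}

Each tropical root is a break point of the lower envelope of the lines y = a_i + i · x (there are 4 lines, with slopes 0, 1, ..., 3). Only the lines that attain the minimum somewhere contribute to roots; other lines are dominated. Here the surviving (envelope) indices are i = 3, i = 2, i = 1, i = 0.
Intersections between consecutive envelope lines give the roots: for adjacent envelope indices i < j the intersection is x = (a_i − a_j) / (j − i). Reading off the sorted break points: {-1, 1, 4}.
Verification: at each break x_0, at least two indices attain the minimum of min_i(a_i + i · x_0).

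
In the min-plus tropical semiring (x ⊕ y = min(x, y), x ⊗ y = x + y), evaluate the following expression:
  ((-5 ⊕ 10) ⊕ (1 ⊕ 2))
((-5 ⊕ 10) ⊕ (1 ⊕ 2)) = -5

Expand innermost to outermost. Recall ⊕ takes the minimum of its arguments and ⊗ takes their sum. Working out the expression ((-5 ⊕ 10) ⊕ (1 ⊕ 2)) gives -5.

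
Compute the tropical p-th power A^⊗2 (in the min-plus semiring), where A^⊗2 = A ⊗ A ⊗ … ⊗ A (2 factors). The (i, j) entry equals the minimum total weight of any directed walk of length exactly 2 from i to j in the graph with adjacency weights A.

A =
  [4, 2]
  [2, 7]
A^⊗2 =
  [4, 6]
  [6, 4]

Each entry (A^⊗2)_ij equals the minimum over all length-2 walks i = v_0 → v_1 → … → v_2 = j of Σ_t A[v_t][v_{t+1}]. For example, for (i, j) = (0, 1) we minimise over 2 possible intermediate vertex sequences; the minimum is 6, attained along the walk 0 → 0 → 1.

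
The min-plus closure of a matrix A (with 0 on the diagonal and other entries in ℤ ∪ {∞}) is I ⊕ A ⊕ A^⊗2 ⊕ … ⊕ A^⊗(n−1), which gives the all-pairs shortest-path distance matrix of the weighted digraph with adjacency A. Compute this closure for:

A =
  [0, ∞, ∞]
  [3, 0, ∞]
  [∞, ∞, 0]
Closure =
  [0, ∞, ∞]
  [3, 0, ∞]
  [∞, ∞, 0]

This is the Floyd-Warshall all-pairs shortest-path computation. For each intermediate vertex k = 0, 1, …, 2, update dist[i][j] ← min(dist[i][j], dist[i][k] + dist[k][j]). The final matrix gives, for each (i, j), the minimum total weight of any directed path from i to j (possibly empty when i = j).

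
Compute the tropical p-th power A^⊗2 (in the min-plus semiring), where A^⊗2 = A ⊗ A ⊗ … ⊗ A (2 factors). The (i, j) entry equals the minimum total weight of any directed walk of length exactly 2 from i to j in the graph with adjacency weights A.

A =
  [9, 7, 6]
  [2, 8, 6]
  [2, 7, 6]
A^⊗2 =
  [8, 13, 12]
  [8, 9, 8]
  [8, 9, 8]

Each entry (A^⊗2)_ij equals the minimum over all length-2 walks i = v_0 → v_1 → … → v_2 = j of Σ_t A[v_t][v_{t+1}]. For example, for (i, j) = (0, 2) we minimise over 3 possible intermediate vertex sequences; the minimum is 12, attained along the walk 0 → 2 → 2.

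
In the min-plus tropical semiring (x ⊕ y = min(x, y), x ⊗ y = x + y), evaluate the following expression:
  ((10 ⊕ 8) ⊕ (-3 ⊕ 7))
((10 ⊕ 8) ⊕ (-3 ⊕ 7)) = -3

Expand innermost to outermost. Recall ⊕ takes the minimum of its arguments and ⊗ takes their sum. Working out the expression ((10 ⊕ 8) ⊕ (-3 ⊕ 7)) gives -3.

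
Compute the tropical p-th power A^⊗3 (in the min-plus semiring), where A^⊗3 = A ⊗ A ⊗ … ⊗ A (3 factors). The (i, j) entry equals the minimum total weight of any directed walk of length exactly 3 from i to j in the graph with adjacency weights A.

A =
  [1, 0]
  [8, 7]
A^⊗3 =
  [3, 2]
  [10, 9]

Each entry (A^⊗3)_ij equals the minimum over all length-3 walks i = v_0 → v_1 → … → v_3 = j of Σ_t A[v_t][v_{t+1}]. For example, for (i, j) = (0, 1) we minimise over 4 possible intermediate vertex sequences; the minimum is 2, attained along the walk 0 → 0 → 0 → 1.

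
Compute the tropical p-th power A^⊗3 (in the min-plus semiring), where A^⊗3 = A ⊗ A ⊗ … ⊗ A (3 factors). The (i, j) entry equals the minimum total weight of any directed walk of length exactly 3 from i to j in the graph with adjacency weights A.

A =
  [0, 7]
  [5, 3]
A^⊗3 =
  [0, 7]
  [5, 9]

Each entry (A^⊗3)_ij equals the minimum over all length-3 walks i = v_0 → v_1 → … → v_3 = j of Σ_t A[v_t][v_{t+1}]. For example, for (i, j) = (0, 1) we minimise over 4 possible intermediate vertex sequences; the minimum is 7, attained along the walk 0 → 0 → 0 → 1.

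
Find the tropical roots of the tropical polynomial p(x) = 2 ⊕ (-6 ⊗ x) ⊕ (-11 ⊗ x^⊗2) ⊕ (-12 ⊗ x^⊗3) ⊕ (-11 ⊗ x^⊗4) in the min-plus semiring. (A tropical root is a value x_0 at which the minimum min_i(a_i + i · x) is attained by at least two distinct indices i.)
Roots: {-1, 1, 5, 8}

Each tropical root is a break point of the lower envelope of the lines y = a_i + i · x (there are 5 lines, with slopes 0, 1, ..., 4). Only the lines that attain the minimum somewhere contribute to roots; other lines are dominated. Here the surviving (envelope) indices are i = 4, i = 3, i = 2, i = 1, i = 0.
Intersections between consecutive envelope lines give the roots: for adjacent envelope indices i < j the intersection is x = (a_i − a_j) / (j − i). Reading off the sorted break points: {-1, 1, 5, 8}.
Verification: at each break x_0, at least two indices attain the minimum of min_i(a_i + i · x_0).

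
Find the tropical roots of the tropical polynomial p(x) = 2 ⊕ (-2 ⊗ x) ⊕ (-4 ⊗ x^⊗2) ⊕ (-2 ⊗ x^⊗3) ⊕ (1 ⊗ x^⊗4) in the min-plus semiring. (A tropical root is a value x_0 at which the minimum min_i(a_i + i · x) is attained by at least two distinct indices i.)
Roots: {-3, -2, 2, 4}

Each tropical root is a break point of the lower envelope of the lines y = a_i + i · x (there are 5 lines, with slopes 0, 1, ..., 4). Only the lines that attain the minimum somewhere contribute to roots; other lines are dominated. Here the surviving (envelope) indices are i = 4, i = 3, i = 2, i = 1, i = 0.
Intersections between consecutive envelope lines give the roots: for adjacent envelope indices i < j the intersection is x = (a_i − a_j) / (j − i). Reading off the sorted break points: {-3, -2, 2, 4}.
Verification: at each break x_0, at least two indices attain the minimum of min_i(a_i + i · x_0).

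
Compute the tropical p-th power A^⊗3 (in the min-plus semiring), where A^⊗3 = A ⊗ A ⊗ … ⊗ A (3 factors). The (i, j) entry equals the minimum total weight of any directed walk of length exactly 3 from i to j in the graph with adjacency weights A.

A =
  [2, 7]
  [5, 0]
A^⊗3 =
  [6, 7]
  [5, 0]

Each entry (A^⊗3)_ij equals the minimum over all length-3 walks i = v_0 → v_1 → … → v_3 = j of Σ_t A[v_t][v_{t+1}]. For example, for (i, j) = (0, 1) we minimise over 4 possible intermediate vertex sequences; the minimum is 7, attained along the walk 0 → 1 → 1 → 1.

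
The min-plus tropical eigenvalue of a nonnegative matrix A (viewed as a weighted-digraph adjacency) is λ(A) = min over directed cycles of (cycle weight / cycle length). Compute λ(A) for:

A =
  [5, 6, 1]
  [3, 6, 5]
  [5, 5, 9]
λ(A) = 3

Enumerate directed cycles and compute their means (weight / length). Sample:
  cycle 0 → 0: weight = 5, length = 1, mean = 5/1 ≈ 5.000
  cycle 1 → 1: weight = 6, length = 1, mean = 6/1 ≈ 6.000
  cycle 2 → 2: weight = 9, length = 1, mean = 9/1 ≈ 9.000
  cycle 0 → 1 → 0: weight = 9, length = 2, mean = 9/2 ≈ 4.500
  cycle 0 → 2 → 0: weight = 6, length = 2, mean = 6/2 ≈ 3.000
  cycle 1 → 0 → 1: weight = 9, length = 2, mean = 9/2 ≈ 4.500
Minimum mean = 3.000, attained e.g. along the cycle 0 → 2 → 0 with weight 6 and length 2. So λ(A) = 6/2 = 3.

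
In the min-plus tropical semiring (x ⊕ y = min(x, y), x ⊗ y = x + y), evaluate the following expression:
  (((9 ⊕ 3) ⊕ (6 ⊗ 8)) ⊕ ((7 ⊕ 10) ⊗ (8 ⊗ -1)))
(((9 ⊕ 3) ⊕ (6 ⊗ 8)) ⊕ ((7 ⊕ 10) ⊗ (8 ⊗ -1))) = 3

Expand innermost to outermost. Recall ⊕ takes the minimum of its arguments and ⊗ takes their sum. Working out the expression (((9 ⊕ 3) ⊕ (6 ⊗ 8)) ⊕ ((7 ⊕ 10) ⊗ (8 ⊗ -1))) gives 3.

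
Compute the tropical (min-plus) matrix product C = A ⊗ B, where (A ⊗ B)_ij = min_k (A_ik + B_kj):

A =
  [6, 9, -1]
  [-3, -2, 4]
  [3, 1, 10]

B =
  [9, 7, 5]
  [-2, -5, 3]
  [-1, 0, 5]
A ⊗ B =
  [-2, -1, 4]
  [-4, -7, 1]
  [-1, -4, 4]

Apply the min-plus product entry-by-entry:
  C[0][0] = min over k of (A[0][0] + B[0][0] = 6 + 9 = 15, A[0][1] + B[1][0] = 9 + -2 = 7, A[0][2] + B[2][0] = -1 + -1 = -2) = -2 (attained at k = 2)
  C[0][1] = min over k of (A[0][0] + B[0][1] = 6 + 7 = 13, A[0][1] + B[1][1] = 9 + -5 = 4, A[0][2] + B[2][1] = -1 + 0 = -1) = -1 (attained at k = 2)
  C[0][2] = min over k of (A[0][0] + B[0][2] = 6 + 5 = 11, A[0][1] + B[1][2] = 9 + 3 = 12, A[0][2] + B[2][2] = -1 + 5 = 4) = 4 (attained at k = 2)
  C[1][0] = min over k of (A[1][0] + B[0][0] = -3 + 9 = 6, A[1][1] + B[1][0] = -2 + -2 = -4, A[1][2] + B[2][0] = 4 + -1 = 3) = -4 (attained at k = 1)
  C[1][1] = min over k of (A[1][0] + B[0][1] = -3 + 7 = 4, A[1][1] + B[1][1] = -2 + -5 = -7, A[1][2] + B[2][1] = 4 + 0 = 4) = -7 (attained at k = 1)
  C[1][2] = min over k of (A[1][0] + B[0][2] = -3 + 5 = 2, A[1][1] + B[1][2] = -2 + 3 = 1, A[1][2] + B[2][2] = 4 + 5 = 9) = 1 (attained at k = 1)
  C[2][0] = min over k of (A[2][0] + B[0][0] = 3 + 9 = 12, A[2][1] + B[1][0] = 1 + -2 = -1, A[2][2] + B[2][0] = 10 + -1 = 9) = -1 (attained at k = 1)
  C[2][1] = min over k of (A[2][0] + B[0][1] = 3 + 7 = 10, A[2][1] + B[1][1] = 1 + -5 = -4, A[2][2] + B[2][1] = 10 + 0 = 10) = -4 (attained at k = 1)
  C[2][2] = min over k of (A[2][0] + B[0][2] = 3 + 5 = 8, A[2][1] + B[1][2] = 1 + 3 = 4, A[2][2] + B[2][2] = 10 + 5 = 15) = 4 (attained at k = 1)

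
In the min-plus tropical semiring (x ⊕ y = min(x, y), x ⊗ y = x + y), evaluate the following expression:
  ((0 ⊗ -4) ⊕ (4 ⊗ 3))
((0 ⊗ -4) ⊕ (4 ⊗ 3)) = -4

Expand innermost to outermost. Recall ⊕ takes the minimum of its arguments and ⊗ takes their sum. Working out the expression ((0 ⊗ -4) ⊕ (4 ⊗ 3)) gives -4.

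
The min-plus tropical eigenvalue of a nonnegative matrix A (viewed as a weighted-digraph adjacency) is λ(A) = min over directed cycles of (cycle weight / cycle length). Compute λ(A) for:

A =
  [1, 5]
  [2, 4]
λ(A) = 1

Enumerate directed cycles and compute their means (weight / length). Sample:
  cycle 0 → 0: weight = 1, length = 1, mean = 1/1 ≈ 1.000
  cycle 1 → 1: weight = 4, length = 1, mean = 4/1 ≈ 4.000
  cycle 0 → 1 → 0: weight = 7, length = 2, mean = 7/2 ≈ 3.500
  cycle 1 → 0 → 1: weight = 7, length = 2, mean = 7/2 ≈ 3.500
Minimum mean = 1.000, attained e.g. along the cycle 0 → 0 with weight 1 and length 1. So λ(A) = 1/1 = 1.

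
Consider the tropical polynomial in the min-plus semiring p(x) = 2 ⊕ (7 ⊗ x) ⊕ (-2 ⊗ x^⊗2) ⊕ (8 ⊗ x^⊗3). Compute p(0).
p(0) = -2

A tropical monomial a ⊗ x^⊗i evaluates to a + i · x. Evaluating each term at x = 0:
  Term 0 contributes 2 + 0 · 0 = 2
  Term 1 contributes 7 + 1 · 0 = 7
  Term 2 contributes -2 + 2 · 0 = -2
  Term 3 contributes 8 + 3 · 0 = 8
p(0) = ⊕ of these = min[2, 7, -2, 8] = -2.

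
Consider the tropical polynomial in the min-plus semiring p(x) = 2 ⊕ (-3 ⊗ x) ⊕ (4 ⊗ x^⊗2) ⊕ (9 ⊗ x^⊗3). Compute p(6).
p(6) = 2

A tropical monomial a ⊗ x^⊗i evaluates to a + i · x. Evaluating each term at x = 6:
  Term 0 contributes 2 + 0 · 6 = 2
  Term 1 contributes -3 + 1 · 6 = 3
  Term 2 contributes 4 + 2 · 6 = 16
  Term 3 contributes 9 + 3 · 6 = 27
p(6) = ⊕ of these = min[2, 3, 16, 27] = 2.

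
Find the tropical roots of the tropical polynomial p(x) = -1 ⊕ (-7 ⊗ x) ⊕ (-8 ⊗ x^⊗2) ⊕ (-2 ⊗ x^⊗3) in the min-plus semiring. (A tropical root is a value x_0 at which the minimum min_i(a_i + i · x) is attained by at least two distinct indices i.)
Roots: {-6, 1, 6}

Each tropical root is a break point of the lower envelope of the lines y = a_i + i · x (there are 4 lines, with slopes 0, 1, ..., 3). Only the lines that attain the minimum somewhere contribute to roots; other lines are dominated. Here the surviving (envelope) indices are i = 3, i = 2, i = 1, i = 0.
Intersections between consecutive envelope lines give the roots: for adjacent envelope indices i < j the intersection is x = (a_i − a_j) / (j − i). Reading off the sorted break points: {-6, 1, 6}.
Verification: at each break x_0, at least two indices attain the minimum of min_i(a_i + i · x_0).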